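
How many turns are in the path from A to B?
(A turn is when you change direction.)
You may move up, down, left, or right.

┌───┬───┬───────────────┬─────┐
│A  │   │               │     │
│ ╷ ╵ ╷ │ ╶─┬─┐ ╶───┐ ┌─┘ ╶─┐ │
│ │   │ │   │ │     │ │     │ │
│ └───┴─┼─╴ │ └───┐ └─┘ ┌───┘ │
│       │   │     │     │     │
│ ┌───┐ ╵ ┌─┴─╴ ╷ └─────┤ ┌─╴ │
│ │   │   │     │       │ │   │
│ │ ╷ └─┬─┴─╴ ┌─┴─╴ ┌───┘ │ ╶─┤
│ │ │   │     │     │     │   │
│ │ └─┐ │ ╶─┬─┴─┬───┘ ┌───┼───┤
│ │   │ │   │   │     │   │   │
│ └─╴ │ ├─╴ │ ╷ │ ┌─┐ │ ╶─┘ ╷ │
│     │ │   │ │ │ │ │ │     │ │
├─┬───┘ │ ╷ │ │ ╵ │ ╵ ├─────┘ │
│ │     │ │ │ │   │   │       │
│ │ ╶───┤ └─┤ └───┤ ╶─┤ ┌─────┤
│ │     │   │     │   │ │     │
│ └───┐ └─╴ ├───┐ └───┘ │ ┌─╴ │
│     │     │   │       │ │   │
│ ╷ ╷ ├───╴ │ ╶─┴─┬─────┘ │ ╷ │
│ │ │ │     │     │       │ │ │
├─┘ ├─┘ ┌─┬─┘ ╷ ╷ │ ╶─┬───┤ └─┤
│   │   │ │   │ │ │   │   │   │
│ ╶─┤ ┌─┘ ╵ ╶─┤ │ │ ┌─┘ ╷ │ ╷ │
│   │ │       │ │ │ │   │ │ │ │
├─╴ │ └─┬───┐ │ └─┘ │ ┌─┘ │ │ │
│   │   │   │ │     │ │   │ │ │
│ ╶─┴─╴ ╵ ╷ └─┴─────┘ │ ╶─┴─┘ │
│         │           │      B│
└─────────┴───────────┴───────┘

Directions: down, down, down, down, down, down, right, right, up, left, up, up, right, down, right, down, down, down, left, left, down, right, right, down, right, right, down, left, left, down, left, down, down, right, down, right, up, right, down, right, right, right, right, right, up, up, right, up, right, down, down, left, down, right, right, right
Number of turns: 33

Solution:

┌───┬───┬───────────────┬─────┐
│A  │   │               │     │
│ ╷ ╵ ╷ │ ╶─┬─┐ ╶───┐ ┌─┘ ╶─┐ │
│↓│   │ │   │ │     │ │     │ │
│ └───┴─┼─╴ │ └───┐ └─┘ ┌───┘ │
│↓      │   │     │     │     │
│ ┌───┐ ╵ ┌─┴─╴ ╷ └─────┤ ┌─╴ │
│↓│↱ ↓│   │     │       │ │   │
│ │ ╷ └─┬─┴─╴ ┌─┴─╴ ┌───┘ │ ╶─┤
│↓│↑│↳ ↓│     │     │     │   │
│ │ └─┐ │ ╶─┬─┴─┬───┘ ┌───┼───┤
│↓│↑ ↰│↓│   │   │     │   │   │
│ └─╴ │ ├─╴ │ ╷ │ ┌─┐ │ ╶─┘ ╷ │
│↳ → ↑│↓│   │ │ │ │ │ │     │ │
├─┬───┘ │ ╷ │ │ ╵ │ ╵ ├─────┘ │
│ │↓ ← ↲│ │ │ │   │   │       │
│ │ ╶───┤ └─┤ └───┤ ╶─┤ ┌─────┤
│ │↳ → ↓│   │     │   │ │     │
│ └───┐ └─╴ ├───┐ └───┘ │ ┌─╴ │
│     │↳ → ↓│   │       │ │   │
│ ╷ ╷ ├───╴ │ ╶─┴─┬─────┘ │ ╷ │
│ │ │ │↓ ← ↲│     │       │ │ │
├─┘ ├─┘ ┌─┬─┘ ╷ ╷ │ ╶─┬───┤ └─┤
│   │↓ ↲│ │   │ │ │   │↱ ↓│   │
│ ╶─┤ ┌─┘ ╵ ╶─┤ │ │ ┌─┘ ╷ │ ╷ │
│   │↓│       │ │ │ │↱ ↑│↓│ │ │
├─╴ │ └─┬───┐ │ └─┘ │ ┌─┘ │ │ │
│   │↳ ↓│↱ ↓│ │     │↑│↓ ↲│ │ │
│ ╶─┴─╴ ╵ ╷ └─┴─────┘ │ ╶─┴─┘ │
│      ↳ ↑│↳ → → → → ↑│↳ → → B│
└─────────┴───────────┴───────┘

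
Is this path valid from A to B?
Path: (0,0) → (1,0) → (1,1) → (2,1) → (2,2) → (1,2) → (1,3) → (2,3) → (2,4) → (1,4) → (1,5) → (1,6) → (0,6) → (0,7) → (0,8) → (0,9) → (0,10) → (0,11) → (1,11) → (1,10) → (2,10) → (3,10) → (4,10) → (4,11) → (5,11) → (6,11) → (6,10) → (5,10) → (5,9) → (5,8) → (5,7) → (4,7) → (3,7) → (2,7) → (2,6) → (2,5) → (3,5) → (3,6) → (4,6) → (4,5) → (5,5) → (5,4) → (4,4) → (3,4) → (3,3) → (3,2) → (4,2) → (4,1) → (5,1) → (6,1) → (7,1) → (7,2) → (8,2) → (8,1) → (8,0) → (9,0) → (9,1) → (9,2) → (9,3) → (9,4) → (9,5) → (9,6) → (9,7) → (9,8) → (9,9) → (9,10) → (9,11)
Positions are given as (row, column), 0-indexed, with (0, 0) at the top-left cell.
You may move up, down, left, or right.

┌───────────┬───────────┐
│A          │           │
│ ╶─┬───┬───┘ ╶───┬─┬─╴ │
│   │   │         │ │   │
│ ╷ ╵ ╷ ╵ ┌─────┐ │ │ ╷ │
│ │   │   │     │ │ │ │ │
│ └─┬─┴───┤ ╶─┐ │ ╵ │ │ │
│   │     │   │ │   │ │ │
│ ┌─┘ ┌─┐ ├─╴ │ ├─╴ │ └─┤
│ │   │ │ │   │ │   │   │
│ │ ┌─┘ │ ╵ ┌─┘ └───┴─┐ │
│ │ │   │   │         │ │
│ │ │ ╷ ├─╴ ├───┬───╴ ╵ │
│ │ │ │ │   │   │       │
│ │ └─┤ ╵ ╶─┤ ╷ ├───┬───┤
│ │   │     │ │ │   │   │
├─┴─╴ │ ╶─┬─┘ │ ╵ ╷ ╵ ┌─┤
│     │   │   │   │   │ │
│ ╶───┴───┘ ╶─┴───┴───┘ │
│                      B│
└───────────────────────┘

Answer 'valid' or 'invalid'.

Checking path validity:
Result: All consecutive moves are passable.

valid

Correct solution:

┌───────────┬───────────┐
│A          │↱ → → → → ↓│
│ ╶─┬───┬───┘ ╶───┬─┬─╴ │
│↳ ↓│↱ ↓│↱ → ↑    │ │↓ ↲│
│ ╷ ╵ ╷ ╵ ┌─────┐ │ │ ╷ │
│ │↳ ↑│↳ ↑│↓ ← ↰│ │ │↓│ │
│ └─┬─┴───┤ ╶─┐ │ ╵ │ │ │
│   │↓ ← ↰│↳ ↓│↑│   │↓│ │
│ ┌─┘ ┌─┐ ├─╴ │ ├─╴ │ └─┤
│ │↓ ↲│ │↑│↓ ↲│↑│   │↳ ↓│
│ │ ┌─┘ │ ╵ ┌─┘ └───┴─┐ │
│ │↓│   │↑ ↲│  ↑ ← ← ↰│↓│
│ │ │ ╷ ├─╴ ├───┬───╴ ╵ │
│ │↓│ │ │   │   │    ↑ ↲│
│ │ └─┤ ╵ ╶─┤ ╷ ├───┬───┤
│ │↳ ↓│     │ │ │   │   │
├─┴─╴ │ ╶─┬─┘ │ ╵ ╷ ╵ ┌─┤
│↓ ← ↲│   │   │   │   │ │
│ ╶───┴───┘ ╶─┴───┴───┘ │
│↳ → → → → → → → → → → B│
└───────────────────────┘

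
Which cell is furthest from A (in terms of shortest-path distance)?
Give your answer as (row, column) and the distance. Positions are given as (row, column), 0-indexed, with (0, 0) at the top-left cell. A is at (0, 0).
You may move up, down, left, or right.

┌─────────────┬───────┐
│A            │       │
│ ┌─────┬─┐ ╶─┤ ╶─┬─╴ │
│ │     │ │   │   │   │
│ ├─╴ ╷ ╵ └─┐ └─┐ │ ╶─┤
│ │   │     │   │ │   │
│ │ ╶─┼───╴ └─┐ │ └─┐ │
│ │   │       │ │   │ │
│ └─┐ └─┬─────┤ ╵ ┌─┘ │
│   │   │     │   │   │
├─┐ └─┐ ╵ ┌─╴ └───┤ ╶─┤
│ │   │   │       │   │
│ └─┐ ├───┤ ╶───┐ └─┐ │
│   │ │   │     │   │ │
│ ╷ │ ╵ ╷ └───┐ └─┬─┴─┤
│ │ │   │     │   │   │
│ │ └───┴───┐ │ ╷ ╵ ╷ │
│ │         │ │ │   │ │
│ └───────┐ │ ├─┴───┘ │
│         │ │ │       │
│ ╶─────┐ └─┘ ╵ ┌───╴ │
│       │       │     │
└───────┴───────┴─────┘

Computing BFS distances from A to all cells:
Furthest cell: (3, 3)
Distance: 54 steps

Path from A to the furthest cell:

┌─────────────┬───────┐
│A            │       │
│ ┌─────┬─┐ ╶─┤ ╶─┬─╴ │
│↓│  ↱ ↓│ │   │   │   │
│ ├─╴ ╷ ╵ └─┐ └─┐ │ ╶─┤
│↓│↱ ↑│↳ → ↓│   │ │   │
│ │ ╶─┼───╴ └─┐ │ └─┐ │
│↓│↑ ↰│B ← ↲  │ │   │ │
│ └─┐ └─┬─────┤ ╵ ┌─┘ │
│↳ ↓│↑ ↰│↓ ← ↰│   │   │
├─┐ └─┐ ╵ ┌─╴ └───┤ ╶─┤
│ │↳ ↓│↑ ↲│↱ ↑    │   │
│ └─┐ ├───┤ ╶───┐ └─┐ │
│   │↓│↱ ↓│↑ ← ↰│   │ │
│ ╷ │ ╵ ╷ └───┐ └─┬─┴─┤
│ │ │↳ ↑│↳ → ↓│↑ ↰│↓ ↰│
│ │ └───┴───┐ │ ╷ ╵ ╷ │
│ │         │↓│ │↑ ↲│↑│
│ └───────┐ │ ├─┴───┘ │
│         │ │↓│↱ → → ↑│
│ ╶─────┐ └─┘ ╵ ┌───╴ │
│       │    ↳ ↑│     │
└───────┴───────┴─────┘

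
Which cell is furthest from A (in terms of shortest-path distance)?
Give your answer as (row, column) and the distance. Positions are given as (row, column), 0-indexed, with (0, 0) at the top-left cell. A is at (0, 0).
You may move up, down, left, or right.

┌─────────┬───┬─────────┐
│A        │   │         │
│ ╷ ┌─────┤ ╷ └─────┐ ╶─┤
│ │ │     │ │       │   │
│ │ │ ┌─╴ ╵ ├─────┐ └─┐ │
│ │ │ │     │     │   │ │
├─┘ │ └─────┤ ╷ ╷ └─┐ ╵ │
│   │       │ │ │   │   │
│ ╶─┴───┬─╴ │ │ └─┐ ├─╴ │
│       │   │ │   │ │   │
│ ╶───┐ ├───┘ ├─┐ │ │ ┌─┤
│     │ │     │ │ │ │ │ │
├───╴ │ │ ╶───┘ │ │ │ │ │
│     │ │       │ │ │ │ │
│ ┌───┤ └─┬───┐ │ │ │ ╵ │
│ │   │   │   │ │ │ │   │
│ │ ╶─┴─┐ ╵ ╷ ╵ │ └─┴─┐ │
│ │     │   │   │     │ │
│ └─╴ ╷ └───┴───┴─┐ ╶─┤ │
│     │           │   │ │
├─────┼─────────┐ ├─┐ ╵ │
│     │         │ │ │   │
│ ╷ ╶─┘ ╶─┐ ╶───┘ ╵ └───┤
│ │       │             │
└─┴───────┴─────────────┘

Computing BFS distances from A to all cells:
Furthest cell: (4, 4)
Distance: 74 steps

Path from A to the furthest cell:

┌─────────┬───┬─────────┐
│A ↓      │↓ ↰│         │
│ ╷ ┌─────┤ ╷ └─────┐ ╶─┤
│ │↓│↓ ← ↰│↓│↑ ← ← ↰│   │
│ │ │ ┌─╴ ╵ ├─────┐ └─┐ │
│ │↓│↓│  ↑ ↲│↱ ↓  │↑ ↰│ │
├─┘ │ └─────┤ ╷ ╷ └─┐ ╵ │
│↓ ↲│↳ → → ↓│↑│↓│   │↑ ↰│
│ ╶─┴───┬─╴ │ │ └─┐ ├─╴ │
│↳ → → ↓│B ↲│↑│↳ ↓│ │↱ ↑│
│ ╶───┐ ├───┘ ├─┐ │ │ ┌─┤
│     │↓│↱ → ↑│ │↓│ │↑│ │
├───╴ │ │ ╶───┘ │ │ │ │ │
│     │↓│↑ ← ← ↰│↓│ │↑│ │
│ ┌───┤ └─┬───┐ │ │ │ ╵ │
│ │   │↳ ↓│↱ ↓│↑│↓│ │↑ ↰│
│ │ ╶─┴─┐ ╵ ╷ ╵ │ └─┴─┐ │
│ │     │↳ ↑│↳ ↑│↳ ↓  │↑│
│ └─╴ ╷ └───┴───┴─┐ ╶─┤ │
│     │           │↳ ↓│↑│
├─────┼─────────┐ ├─┐ ╵ │
│     │         │ │ │↳ ↑│
│ ╷ ╶─┘ ╶─┐ ╶───┘ ╵ └───┤
│ │       │             │
└─┴───────┴─────────────┘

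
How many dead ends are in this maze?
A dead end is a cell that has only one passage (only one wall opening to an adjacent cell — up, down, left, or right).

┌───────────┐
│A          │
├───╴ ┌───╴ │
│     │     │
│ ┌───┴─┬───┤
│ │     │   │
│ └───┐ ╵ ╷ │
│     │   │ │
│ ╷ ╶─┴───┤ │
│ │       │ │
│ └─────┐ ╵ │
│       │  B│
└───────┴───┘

Checking each cell for number of passages:

Dead ends found at positions:
  (0, 0)
  (1, 3)
  (2, 1)
  (3, 2)
  (5, 3)
Total dead ends: 5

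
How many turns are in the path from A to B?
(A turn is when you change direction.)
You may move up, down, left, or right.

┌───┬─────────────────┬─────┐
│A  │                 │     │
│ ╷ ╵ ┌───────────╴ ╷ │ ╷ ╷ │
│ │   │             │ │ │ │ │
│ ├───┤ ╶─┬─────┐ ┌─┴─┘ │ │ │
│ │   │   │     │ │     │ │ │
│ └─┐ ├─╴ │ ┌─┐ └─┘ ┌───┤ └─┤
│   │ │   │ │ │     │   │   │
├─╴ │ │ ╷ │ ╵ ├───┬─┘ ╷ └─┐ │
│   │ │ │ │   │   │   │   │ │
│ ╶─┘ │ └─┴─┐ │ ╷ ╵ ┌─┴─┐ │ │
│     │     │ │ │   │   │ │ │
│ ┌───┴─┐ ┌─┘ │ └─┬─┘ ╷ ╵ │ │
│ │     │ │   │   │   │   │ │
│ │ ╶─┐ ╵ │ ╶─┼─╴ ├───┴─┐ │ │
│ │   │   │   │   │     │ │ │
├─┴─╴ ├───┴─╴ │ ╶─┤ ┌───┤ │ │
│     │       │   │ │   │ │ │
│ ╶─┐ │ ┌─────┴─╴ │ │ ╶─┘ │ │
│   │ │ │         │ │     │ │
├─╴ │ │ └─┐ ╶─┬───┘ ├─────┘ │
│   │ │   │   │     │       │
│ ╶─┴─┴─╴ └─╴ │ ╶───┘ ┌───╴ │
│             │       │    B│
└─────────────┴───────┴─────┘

Directions: right, down, right, up, right, right, right, right, right, right, right, down, left, left, left, left, left, left, down, right, down, left, down, down, right, down, down, left, up, left, left, down, right, down, left, left, down, right, down, left, down, right, right, right, right, up, left, up, up, right, right, right, up, left, up, right, up, up, left, up, up, right, right, down, right, right, up, right, right, up, up, right, down, down, down, right, down, down, down, down, down, down, down, down
Number of turns: 47

Solution:

┌───┬─────────────────┬─────┐
│A ↓│↱ → → → → → → ↓  │↱ ↓  │
│ ╷ ╵ ┌───────────╴ ╷ │ ╷ ╷ │
│ │↳ ↑│↓ ← ← ← ← ← ↲│ │↑│↓│ │
│ ├───┤ ╶─┬─────┐ ┌─┴─┘ │ │ │
│ │   │↳ ↓│↱ → ↓│ │↱ → ↑│↓│ │
│ └─┐ ├─╴ │ ┌─┐ └─┘ ┌───┤ └─┤
│   │ │↓ ↲│↑│ │↳ → ↑│   │↳ ↓│
├─╴ │ │ ╷ │ ╵ ├───┬─┘ ╷ └─┐ │
│   │ │↓│ │↑ ↰│   │   │   │↓│
│ ╶─┘ │ └─┴─┐ │ ╷ ╵ ┌─┴─┐ │ │
│     │↳ ↓  │↑│ │   │   │ │↓│
│ ┌───┴─┐ ┌─┘ │ └─┬─┘ ╷ ╵ │ │
│ │↓ ← ↰│↓│↱ ↑│   │   │   │↓│
│ │ ╶─┐ ╵ │ ╶─┼─╴ ├───┴─┐ │ │
│ │↳ ↓│↑ ↲│↑ ↰│   │     │ │↓│
├─┴─╴ ├───┴─╴ │ ╶─┤ ┌───┤ │ │
│↓ ← ↲│↱ → → ↑│   │ │   │ │↓│
│ ╶─┐ │ ┌─────┴─╴ │ │ ╶─┘ │ │
│↳ ↓│ │↑│         │ │     │↓│
├─╴ │ │ └─┐ ╶─┬───┘ ├─────┘ │
│↓ ↲│ │↑ ↰│   │     │      ↓│
│ ╶─┴─┴─╴ └─╴ │ ╶───┘ ┌───╴ │
│↳ → → → ↑    │       │    B│
└─────────────┴───────┴─────┘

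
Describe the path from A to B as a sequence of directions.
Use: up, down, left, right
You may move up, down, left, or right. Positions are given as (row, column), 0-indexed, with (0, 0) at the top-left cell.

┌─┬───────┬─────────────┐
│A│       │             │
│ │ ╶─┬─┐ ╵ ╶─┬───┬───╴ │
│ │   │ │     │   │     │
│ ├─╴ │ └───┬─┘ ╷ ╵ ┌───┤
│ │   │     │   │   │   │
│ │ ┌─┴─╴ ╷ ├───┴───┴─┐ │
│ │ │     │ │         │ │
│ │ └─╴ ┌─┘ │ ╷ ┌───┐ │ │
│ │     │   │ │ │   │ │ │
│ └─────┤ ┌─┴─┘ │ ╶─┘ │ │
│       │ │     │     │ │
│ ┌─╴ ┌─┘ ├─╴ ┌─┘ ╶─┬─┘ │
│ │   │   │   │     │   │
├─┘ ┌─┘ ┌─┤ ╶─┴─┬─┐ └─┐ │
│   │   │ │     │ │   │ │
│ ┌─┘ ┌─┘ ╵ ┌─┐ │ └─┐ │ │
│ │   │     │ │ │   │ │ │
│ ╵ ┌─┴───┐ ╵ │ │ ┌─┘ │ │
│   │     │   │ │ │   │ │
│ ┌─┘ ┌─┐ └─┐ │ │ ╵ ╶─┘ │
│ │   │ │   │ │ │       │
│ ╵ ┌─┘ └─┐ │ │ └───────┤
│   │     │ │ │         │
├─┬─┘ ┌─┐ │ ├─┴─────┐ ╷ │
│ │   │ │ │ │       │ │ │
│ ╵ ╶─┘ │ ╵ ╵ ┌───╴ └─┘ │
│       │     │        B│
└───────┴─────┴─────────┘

Finding the path and converting it to directions:
Path through cells: (0,0) → (1,0) → (2,0) → (3,0) → (4,0) → (5,0) → (5,1) → (5,2) → (6,2) → (6,1) → (7,1) → (7,0) → (8,0) → (9,0) → (10,0) → (11,0) → (11,1) → (10,1) → (10,2) → (9,2) → (9,3) → (9,4) → (10,4) → (10,5) → (11,5) → (12,5) → (13,5) → (13,6) → (12,6) → (12,7) → (12,8) → (12,9) → (13,9) → (13,10) → (13,11)
Directions: down, down, down, down, down, right, right, down, left, down, left, down, down, down, down, right, up, right, up, right, right, down, right, down, down, down, right, up, right, right, right, down, right, right

Solution:

┌─┬───────┬─────────────┐
│A│       │             │
│ │ ╶─┬─┐ ╵ ╶─┬───┬───╴ │
│↓│   │ │     │   │     │
│ ├─╴ │ └───┬─┘ ╷ ╵ ┌───┤
│↓│   │     │   │   │   │
│ │ ┌─┴─╴ ╷ ├───┴───┴─┐ │
│↓│ │     │ │         │ │
│ │ └─╴ ┌─┘ │ ╷ ┌───┐ │ │
│↓│     │   │ │ │   │ │ │
│ └─────┤ ┌─┴─┘ │ ╶─┘ │ │
│↳ → ↓  │ │     │     │ │
│ ┌─╴ ┌─┘ ├─╴ ┌─┘ ╶─┬─┘ │
│ │↓ ↲│   │   │     │   │
├─┘ ┌─┘ ┌─┤ ╶─┴─┬─┐ └─┐ │
│↓ ↲│   │ │     │ │   │ │
│ ┌─┘ ┌─┘ ╵ ┌─┐ │ └─┐ │ │
│↓│   │     │ │ │   │ │ │
│ ╵ ┌─┴───┐ ╵ │ │ ┌─┘ │ │
│↓  │↱ → ↓│   │ │ │   │ │
│ ┌─┘ ┌─┐ └─┐ │ │ ╵ ╶─┘ │
│↓│↱ ↑│ │↳ ↓│ │ │       │
│ ╵ ┌─┘ └─┐ │ │ └───────┤
│↳ ↑│     │↓│ │         │
├─┬─┘ ┌─┐ │ ├─┴─────┐ ╷ │
│ │   │ │ │↓│↱ → → ↓│ │ │
│ ╵ ╶─┘ │ ╵ ╵ ┌───╴ └─┘ │
│       │  ↳ ↑│    ↳ → B│
└───────┴─────┴─────────┘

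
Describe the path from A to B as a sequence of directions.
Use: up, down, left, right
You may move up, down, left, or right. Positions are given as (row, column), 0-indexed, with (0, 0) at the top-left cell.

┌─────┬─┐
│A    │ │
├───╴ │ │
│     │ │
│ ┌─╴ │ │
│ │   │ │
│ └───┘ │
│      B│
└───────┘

Finding the path and converting it to directions:
Path through cells: (0,0) → (0,1) → (0,2) → (1,2) → (1,1) → (1,0) → (2,0) → (3,0) → (3,1) → (3,2) → (3,3)
Directions: right, right, down, left, left, down, down, right, right, right

Solution:

┌─────┬─┐
│A → ↓│ │
├───╴ │ │
│↓ ← ↲│ │
│ ┌─╴ │ │
│↓│   │ │
│ └───┘ │
│↳ → → B│
└───────┘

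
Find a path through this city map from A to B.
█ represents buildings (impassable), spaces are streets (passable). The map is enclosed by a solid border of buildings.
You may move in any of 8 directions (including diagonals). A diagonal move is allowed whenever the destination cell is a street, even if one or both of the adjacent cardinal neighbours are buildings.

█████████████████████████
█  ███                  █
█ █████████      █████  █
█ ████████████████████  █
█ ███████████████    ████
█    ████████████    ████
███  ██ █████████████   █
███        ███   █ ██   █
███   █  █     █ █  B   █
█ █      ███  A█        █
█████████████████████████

Finding the shortest path from A to B:
Movement: 8-directional
Path length: 7 steps
Directions: up → up-right → down-right → down-right → right → right → up-right

Solution:

█████████████████████████
█  ███                  █
█ █████████      █████  █
█ ████████████████████  █
█ ███████████████    ████
█    ████████████    ████
███  ██ █████████████   █
███        ███ ↘ █ ██   █
███   █  █    ↗█↘█  B   █
█ █      ███  A█ →→↗    █
█████████████████████████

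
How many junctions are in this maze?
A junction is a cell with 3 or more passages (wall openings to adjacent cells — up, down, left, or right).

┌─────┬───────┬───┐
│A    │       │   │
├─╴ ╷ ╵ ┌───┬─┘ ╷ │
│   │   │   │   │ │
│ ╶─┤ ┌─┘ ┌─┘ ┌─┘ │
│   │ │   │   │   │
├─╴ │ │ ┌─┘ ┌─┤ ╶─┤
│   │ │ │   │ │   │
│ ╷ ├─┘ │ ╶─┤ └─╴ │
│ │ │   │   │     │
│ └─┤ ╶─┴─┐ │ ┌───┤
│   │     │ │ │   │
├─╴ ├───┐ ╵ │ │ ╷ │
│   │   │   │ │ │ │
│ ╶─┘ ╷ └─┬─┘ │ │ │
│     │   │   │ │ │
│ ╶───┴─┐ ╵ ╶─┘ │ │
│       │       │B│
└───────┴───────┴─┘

Checking each cell for number of passages:

Junctions found (3+ passages):
  (0, 1): 3 passages
  (1, 2): 3 passages
  (3, 1): 3 passages
  (4, 6): 3 passages
  (7, 0): 3 passages
  (8, 5): 3 passages
Total junctions: 6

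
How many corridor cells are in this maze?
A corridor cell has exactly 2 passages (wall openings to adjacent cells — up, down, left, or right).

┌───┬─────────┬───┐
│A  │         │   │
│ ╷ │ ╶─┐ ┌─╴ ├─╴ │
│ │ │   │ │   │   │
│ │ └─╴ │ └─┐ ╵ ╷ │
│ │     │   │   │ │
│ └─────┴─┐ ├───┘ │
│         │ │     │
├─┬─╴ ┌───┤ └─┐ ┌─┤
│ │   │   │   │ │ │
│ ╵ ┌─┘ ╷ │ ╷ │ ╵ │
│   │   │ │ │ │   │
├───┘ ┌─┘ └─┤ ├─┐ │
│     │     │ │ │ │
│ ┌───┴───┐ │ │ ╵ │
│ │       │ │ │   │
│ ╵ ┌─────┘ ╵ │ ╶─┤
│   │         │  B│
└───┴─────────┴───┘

Counting cells with exactly 2 passages:
Total corridor cells: 59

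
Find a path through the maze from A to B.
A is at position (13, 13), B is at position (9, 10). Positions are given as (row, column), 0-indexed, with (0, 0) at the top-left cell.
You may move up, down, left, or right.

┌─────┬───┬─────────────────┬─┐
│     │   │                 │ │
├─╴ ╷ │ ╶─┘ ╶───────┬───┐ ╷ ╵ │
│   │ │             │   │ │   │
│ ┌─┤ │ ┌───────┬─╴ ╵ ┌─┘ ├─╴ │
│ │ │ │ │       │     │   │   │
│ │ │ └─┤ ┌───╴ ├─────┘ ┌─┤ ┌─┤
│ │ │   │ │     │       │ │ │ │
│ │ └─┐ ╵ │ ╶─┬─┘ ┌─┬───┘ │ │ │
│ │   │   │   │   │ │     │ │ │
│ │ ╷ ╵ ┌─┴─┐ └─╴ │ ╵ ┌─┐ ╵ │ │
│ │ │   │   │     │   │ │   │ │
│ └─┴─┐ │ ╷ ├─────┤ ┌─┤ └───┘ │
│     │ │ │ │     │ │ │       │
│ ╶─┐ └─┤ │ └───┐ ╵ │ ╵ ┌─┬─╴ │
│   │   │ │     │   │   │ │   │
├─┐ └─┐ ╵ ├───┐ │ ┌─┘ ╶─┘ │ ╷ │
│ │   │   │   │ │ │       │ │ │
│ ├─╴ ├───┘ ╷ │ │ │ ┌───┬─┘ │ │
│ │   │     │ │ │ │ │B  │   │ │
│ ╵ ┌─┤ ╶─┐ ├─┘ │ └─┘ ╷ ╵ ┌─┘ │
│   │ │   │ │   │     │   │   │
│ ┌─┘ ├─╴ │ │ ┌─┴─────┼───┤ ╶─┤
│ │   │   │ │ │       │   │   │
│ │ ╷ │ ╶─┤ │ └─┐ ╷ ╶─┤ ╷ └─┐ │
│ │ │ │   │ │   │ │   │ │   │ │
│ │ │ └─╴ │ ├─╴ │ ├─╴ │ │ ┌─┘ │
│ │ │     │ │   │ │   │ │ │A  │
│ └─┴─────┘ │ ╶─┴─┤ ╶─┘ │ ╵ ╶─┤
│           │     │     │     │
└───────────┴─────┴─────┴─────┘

Finding the shortest path from (13, 13) to (9, 10):
Path length: 17 steps
Directions: right → up → up → left → up → right → up → up → up → left → down → down → left → down → left → up → left

Solution:

┌─────┬───┬─────────────────┬─┐
│     │   │                 │ │
├─╴ ╷ │ ╶─┘ ╶───────┬───┐ ╷ ╵ │
│   │ │             │   │ │   │
│ ┌─┤ │ ┌───────┬─╴ ╵ ┌─┘ ├─╴ │
│ │ │ │ │       │     │   │   │
│ │ │ └─┤ ┌───╴ ├─────┘ ┌─┤ ┌─┤
│ │ │   │ │     │       │ │ │ │
│ │ └─┐ ╵ │ ╶─┬─┘ ┌─┬───┘ │ │ │
│ │   │   │   │   │ │     │ │ │
│ │ ╷ ╵ ┌─┴─┐ └─╴ │ ╵ ┌─┐ ╵ │ │
│ │ │   │   │     │   │ │   │ │
│ └─┴─┐ │ ╷ ├─────┤ ┌─┤ └───┘ │
│     │ │ │ │     │ │ │       │
│ ╶─┐ └─┤ │ └───┐ ╵ │ ╵ ┌─┬─╴ │
│   │   │ │     │   │   │ │↓ ↰│
├─┐ └─┐ ╵ ├───┐ │ ┌─┘ ╶─┘ │ ╷ │
│ │   │   │   │ │ │       │↓│↑│
│ ├─╴ ├───┘ ╷ │ │ │ ┌───┬─┘ │ │
│ │   │     │ │ │ │ │B ↰│↓ ↲│↑│
│ ╵ ┌─┤ ╶─┐ ├─┘ │ └─┘ ╷ ╵ ┌─┘ │
│   │ │   │ │   │     │↑ ↲│↱ ↑│
│ ┌─┘ ├─╴ │ │ ┌─┴─────┼───┤ ╶─┤
│ │   │   │ │ │       │   │↑ ↰│
│ │ ╷ │ ╶─┤ │ └─┐ ╷ ╶─┤ ╷ └─┐ │
│ │ │ │   │ │   │ │   │ │   │↑│
│ │ │ └─╴ │ ├─╴ │ ├─╴ │ │ ┌─┘ │
│ │ │     │ │   │ │   │ │ │A ↑│
│ └─┴─────┘ │ ╶─┴─┤ ╶─┘ │ ╵ ╶─┤
│           │     │     │     │
└───────────┴─────┴─────┴─────┘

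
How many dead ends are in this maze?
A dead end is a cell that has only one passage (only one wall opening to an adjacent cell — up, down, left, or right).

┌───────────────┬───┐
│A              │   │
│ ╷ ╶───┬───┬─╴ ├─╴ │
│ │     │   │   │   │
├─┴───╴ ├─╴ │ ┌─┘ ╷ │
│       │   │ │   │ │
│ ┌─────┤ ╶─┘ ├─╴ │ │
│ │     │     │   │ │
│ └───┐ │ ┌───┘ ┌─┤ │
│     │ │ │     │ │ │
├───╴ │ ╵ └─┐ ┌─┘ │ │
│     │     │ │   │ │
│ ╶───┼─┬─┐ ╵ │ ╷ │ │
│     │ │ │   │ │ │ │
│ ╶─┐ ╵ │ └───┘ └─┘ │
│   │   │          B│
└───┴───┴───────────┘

Checking each cell for number of passages:

Dead ends found at positions:
  (0, 8)
  (1, 0)
  (1, 4)
  (2, 7)
  (3, 1)
  (4, 5)
  (4, 8)
  (6, 3)
  (6, 4)
  (6, 8)
  (7, 1)
Total dead ends: 11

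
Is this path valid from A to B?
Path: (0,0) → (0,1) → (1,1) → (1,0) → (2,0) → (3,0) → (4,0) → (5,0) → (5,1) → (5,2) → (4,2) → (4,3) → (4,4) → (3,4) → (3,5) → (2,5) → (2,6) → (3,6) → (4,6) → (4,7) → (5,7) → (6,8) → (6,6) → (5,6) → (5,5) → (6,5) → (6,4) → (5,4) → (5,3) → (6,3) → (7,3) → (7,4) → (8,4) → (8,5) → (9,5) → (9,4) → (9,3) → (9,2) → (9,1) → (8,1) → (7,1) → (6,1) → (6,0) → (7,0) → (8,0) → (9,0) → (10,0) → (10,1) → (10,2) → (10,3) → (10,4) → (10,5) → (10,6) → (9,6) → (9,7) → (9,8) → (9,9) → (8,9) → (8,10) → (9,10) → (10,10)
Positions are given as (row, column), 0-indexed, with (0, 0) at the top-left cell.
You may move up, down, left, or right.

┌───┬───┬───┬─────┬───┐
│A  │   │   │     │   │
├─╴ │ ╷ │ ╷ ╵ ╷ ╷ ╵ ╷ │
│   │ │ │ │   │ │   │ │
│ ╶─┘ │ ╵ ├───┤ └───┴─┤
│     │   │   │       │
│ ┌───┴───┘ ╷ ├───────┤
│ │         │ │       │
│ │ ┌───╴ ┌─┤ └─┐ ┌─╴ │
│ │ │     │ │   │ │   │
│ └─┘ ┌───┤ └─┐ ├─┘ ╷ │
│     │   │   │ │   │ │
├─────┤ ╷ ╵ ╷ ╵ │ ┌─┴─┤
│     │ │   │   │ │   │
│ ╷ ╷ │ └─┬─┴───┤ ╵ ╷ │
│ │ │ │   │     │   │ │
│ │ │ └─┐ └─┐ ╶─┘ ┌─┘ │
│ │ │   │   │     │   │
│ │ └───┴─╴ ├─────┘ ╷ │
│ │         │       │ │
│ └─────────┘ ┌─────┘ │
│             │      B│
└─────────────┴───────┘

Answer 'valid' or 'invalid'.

Checking path validity:
Result: Invalid move at step 21: cannot move from (5, 7) to (6, 8).

invalid

Correct solution:

┌───┬───┬───┬─────┬───┐
│A ↓│   │   │     │   │
├─╴ │ ╷ │ ╷ ╵ ╷ ╷ ╵ ╷ │
│↓ ↲│ │ │ │   │ │   │ │
│ ╶─┘ │ ╵ ├───┤ └───┴─┤
│↓    │   │↱ ↓│       │
│ ┌───┴───┘ ╷ ├───────┤
│↓│      ↱ ↑│↓│       │
│ │ ┌───╴ ┌─┤ └─┐ ┌─╴ │
│↓│ │↱ → ↑│ │↳ ↓│ │   │
│ └─┘ ┌───┤ └─┐ ├─┘ ╷ │
│↳ → ↑│↓ ↰│↓ ↰│↓│   │ │
├─────┤ ╷ ╵ ╷ ╵ │ ┌─┴─┤
│↓ ↰  │↓│↑ ↲│↑ ↲│ │   │
│ ╷ ╷ │ └─┬─┴───┤ ╵ ╷ │
│↓│↑│ │↳ ↓│     │   │ │
│ │ │ └─┐ └─┐ ╶─┘ ┌─┘ │
│↓│↑│   │↳ ↓│     │↱ ↓│
│ │ └───┴─╴ ├─────┘ ╷ │
│↓│↑ ← ← ← ↲│↱ → → ↑│↓│
│ └─────────┘ ┌─────┘ │
│↳ → → → → → ↑│      B│
└─────────────┴───────┘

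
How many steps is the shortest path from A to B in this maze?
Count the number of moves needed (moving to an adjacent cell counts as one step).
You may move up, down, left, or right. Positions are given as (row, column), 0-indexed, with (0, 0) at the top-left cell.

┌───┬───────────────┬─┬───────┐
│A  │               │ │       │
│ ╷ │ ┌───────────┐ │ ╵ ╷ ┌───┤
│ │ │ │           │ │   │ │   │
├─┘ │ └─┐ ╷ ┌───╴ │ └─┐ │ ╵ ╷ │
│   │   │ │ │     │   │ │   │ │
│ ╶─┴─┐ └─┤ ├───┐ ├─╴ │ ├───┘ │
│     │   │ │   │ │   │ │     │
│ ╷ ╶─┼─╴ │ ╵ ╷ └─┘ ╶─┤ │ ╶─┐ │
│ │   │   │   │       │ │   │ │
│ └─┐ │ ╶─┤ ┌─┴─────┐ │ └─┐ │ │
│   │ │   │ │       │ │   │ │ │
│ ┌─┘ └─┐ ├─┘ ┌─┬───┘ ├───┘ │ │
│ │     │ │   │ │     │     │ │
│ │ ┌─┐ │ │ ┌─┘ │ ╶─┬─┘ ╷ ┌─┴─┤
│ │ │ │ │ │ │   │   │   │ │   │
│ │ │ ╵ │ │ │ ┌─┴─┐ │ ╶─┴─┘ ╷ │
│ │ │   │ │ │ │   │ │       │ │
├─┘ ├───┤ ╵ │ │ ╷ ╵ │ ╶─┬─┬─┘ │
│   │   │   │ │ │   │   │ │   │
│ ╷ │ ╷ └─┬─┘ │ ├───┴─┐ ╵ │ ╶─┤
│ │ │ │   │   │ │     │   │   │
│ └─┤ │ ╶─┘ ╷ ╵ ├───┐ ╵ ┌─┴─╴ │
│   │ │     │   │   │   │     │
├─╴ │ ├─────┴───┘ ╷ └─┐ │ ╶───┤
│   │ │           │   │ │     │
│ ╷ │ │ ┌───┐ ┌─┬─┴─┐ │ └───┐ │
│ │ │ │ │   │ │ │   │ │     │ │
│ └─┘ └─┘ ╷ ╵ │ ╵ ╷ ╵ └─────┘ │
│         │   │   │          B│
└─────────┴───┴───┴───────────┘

Using BFS to find shortest path:
Start: (0, 0), End: (14, 14)
Path found:
(0,0) → (0,1) → (1,1) → (2,1) → (2,0) → (3,0) → (3,1) → (4,1) → (4,2) → (5,2) → (6,2) → (6,1) → (7,1) → (8,1) → (9,1) → (9,0) → (10,0) → (11,0) → (11,1) → (12,1) → (12,0) → (13,0) → (14,0) → (14,1) → (14,2) → (14,3) → (14,4) → (13,4) → (13,5) → (14,5) → (14,6) → (13,6) → (12,6) → (12,7) → (12,8) → (11,8) → (11,9) → (12,9) → (12,10) → (13,10) → (14,10) → (14,11) → (14,12) → (14,13) → (14,14)
Number of steps: 44

Solution:

┌───┬───────────────┬─┬───────┐
│A ↓│               │ │       │
│ ╷ │ ┌───────────┐ │ ╵ ╷ ┌───┤
│ │↓│ │           │ │   │ │   │
├─┘ │ └─┐ ╷ ┌───╴ │ └─┐ │ ╵ ╷ │
│↓ ↲│   │ │ │     │   │ │   │ │
│ ╶─┴─┐ └─┤ ├───┐ ├─╴ │ ├───┘ │
│↳ ↓  │   │ │   │ │   │ │     │
│ ╷ ╶─┼─╴ │ ╵ ╷ └─┘ ╶─┤ │ ╶─┐ │
│ │↳ ↓│   │   │       │ │   │ │
│ └─┐ │ ╶─┤ ┌─┴─────┐ │ └─┐ │ │
│   │↓│   │ │       │ │   │ │ │
│ ┌─┘ └─┐ ├─┘ ┌─┬───┘ ├───┘ │ │
│ │↓ ↲  │ │   │ │     │     │ │
│ │ ┌─┐ │ │ ┌─┘ │ ╶─┬─┘ ╷ ┌─┴─┤
│ │↓│ │ │ │ │   │   │   │ │   │
│ │ │ ╵ │ │ │ ┌─┴─┐ │ ╶─┴─┘ ╷ │
│ │↓│   │ │ │ │   │ │       │ │
├─┘ ├───┤ ╵ │ │ ╷ ╵ │ ╶─┬─┬─┘ │
│↓ ↲│   │   │ │ │   │   │ │   │
│ ╷ │ ╷ └─┬─┘ │ ├───┴─┐ ╵ │ ╶─┤
│↓│ │ │   │   │ │     │   │   │
│ └─┤ │ ╶─┘ ╷ ╵ ├───┐ ╵ ┌─┴─╴ │
│↳ ↓│ │     │   │↱ ↓│   │     │
├─╴ │ ├─────┴───┘ ╷ └─┐ │ ╶───┤
│↓ ↲│ │      ↱ → ↑│↳ ↓│ │     │
│ ╷ │ │ ┌───┐ ┌─┬─┴─┐ │ └───┐ │
│↓│ │ │ │↱ ↓│↑│ │   │↓│     │ │
│ └─┘ └─┘ ╷ ╵ │ ╵ ╷ ╵ └─────┘ │
│↳ → → → ↑│↳ ↑│   │  ↳ → → → B│
└─────────┴───┴───┴───────────┘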